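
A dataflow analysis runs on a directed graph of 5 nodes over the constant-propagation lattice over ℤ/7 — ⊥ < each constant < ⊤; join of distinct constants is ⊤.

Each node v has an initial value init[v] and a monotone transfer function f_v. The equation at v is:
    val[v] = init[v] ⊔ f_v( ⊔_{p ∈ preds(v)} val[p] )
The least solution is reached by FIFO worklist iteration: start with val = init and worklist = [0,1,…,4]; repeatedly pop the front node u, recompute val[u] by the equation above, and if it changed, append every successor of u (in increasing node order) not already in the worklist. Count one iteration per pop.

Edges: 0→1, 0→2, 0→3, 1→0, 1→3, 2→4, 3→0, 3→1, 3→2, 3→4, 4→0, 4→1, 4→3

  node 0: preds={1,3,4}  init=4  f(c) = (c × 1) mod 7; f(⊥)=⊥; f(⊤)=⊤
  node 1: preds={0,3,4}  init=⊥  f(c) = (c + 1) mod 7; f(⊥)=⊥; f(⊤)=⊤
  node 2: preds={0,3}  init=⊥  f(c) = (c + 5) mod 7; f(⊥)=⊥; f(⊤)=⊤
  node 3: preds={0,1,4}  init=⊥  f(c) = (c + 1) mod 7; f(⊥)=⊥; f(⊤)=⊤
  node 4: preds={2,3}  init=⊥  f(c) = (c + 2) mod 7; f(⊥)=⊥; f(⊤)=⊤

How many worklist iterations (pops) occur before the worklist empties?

11

Worklist (11 pops):
  #1 pop 0: in=⊥ → 4 (no change)
  #2 pop 1: in=4 → 5 (was ⊥); enqueue [0]
  #3 pop 2: in=4 → 2 (was ⊥); enqueue []
  #4 pop 3: in=⊤ → ⊤ (was ⊥); enqueue [1,2]
  #5 pop 4: in=⊤ → ⊤ (was ⊥); enqueue [3]
  #6 pop 0: in=⊤ → ⊤ (was 4); enqueue []
  #7 pop 1: in=⊤ → ⊤ (was 5); enqueue [0]
  #8 pop 2: in=⊤ → ⊤ (was 2); enqueue [4]
  #9 pop 3: in=⊤ → ⊤ (no change)
  #10 pop 0: in=⊤ → ⊤ (no change)
  #11 pop 4: in=⊤ → ⊤ (no change)

Fixpoint:
  val[0] = ⊤
  val[1] = ⊤
  val[2] = ⊤
  val[3] = ⊤
  val[4] = ⊤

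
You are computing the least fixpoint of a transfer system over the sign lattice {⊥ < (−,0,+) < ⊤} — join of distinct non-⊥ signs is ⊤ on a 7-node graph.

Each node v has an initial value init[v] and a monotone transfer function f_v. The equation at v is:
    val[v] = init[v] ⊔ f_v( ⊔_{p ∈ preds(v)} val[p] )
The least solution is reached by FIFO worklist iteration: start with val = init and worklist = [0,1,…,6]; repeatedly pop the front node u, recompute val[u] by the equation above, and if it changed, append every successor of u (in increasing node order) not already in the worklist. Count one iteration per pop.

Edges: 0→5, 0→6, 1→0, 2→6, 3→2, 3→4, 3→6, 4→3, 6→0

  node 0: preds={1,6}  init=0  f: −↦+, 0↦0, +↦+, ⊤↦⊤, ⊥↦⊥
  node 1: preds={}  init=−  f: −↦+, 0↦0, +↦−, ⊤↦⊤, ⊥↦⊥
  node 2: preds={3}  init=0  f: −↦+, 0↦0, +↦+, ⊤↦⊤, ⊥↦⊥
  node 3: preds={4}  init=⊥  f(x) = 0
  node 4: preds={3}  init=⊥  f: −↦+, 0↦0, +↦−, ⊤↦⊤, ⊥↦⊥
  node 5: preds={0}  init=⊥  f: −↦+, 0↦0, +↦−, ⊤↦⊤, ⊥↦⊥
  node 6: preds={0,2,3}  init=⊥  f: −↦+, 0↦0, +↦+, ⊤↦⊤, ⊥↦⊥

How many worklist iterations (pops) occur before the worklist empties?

Trace (10 dequeues):
  [1] u=0 | in − | out ⊤ | prev 0 | push {}
  [2] u=1 | in ⊥ | out − | ==
  [3] u=2 | in ⊥ | out 0 | ==
  [4] u=3 | in ⊥ | out 0 | prev ⊥ | push {2}
  [5] u=4 | in 0 | out 0 | prev ⊥ | push {3}
  [6] u=5 | in ⊤ | out ⊤ | prev ⊥ | push {}
  [7] u=6 | in ⊤ | out ⊤ | prev ⊥ | push {0}
  [8] u=2 | in 0 | out 0 | ==
  [9] u=3 | in 0 | out 0 | ==
  [10] u=0 | in ⊤ | out ⊤ | ==

Converged values:
  [0] ⊤
  [1] −
  [2] 0
  [3] 0
  [4] 0
  [5] ⊤
  [6] ⊤

10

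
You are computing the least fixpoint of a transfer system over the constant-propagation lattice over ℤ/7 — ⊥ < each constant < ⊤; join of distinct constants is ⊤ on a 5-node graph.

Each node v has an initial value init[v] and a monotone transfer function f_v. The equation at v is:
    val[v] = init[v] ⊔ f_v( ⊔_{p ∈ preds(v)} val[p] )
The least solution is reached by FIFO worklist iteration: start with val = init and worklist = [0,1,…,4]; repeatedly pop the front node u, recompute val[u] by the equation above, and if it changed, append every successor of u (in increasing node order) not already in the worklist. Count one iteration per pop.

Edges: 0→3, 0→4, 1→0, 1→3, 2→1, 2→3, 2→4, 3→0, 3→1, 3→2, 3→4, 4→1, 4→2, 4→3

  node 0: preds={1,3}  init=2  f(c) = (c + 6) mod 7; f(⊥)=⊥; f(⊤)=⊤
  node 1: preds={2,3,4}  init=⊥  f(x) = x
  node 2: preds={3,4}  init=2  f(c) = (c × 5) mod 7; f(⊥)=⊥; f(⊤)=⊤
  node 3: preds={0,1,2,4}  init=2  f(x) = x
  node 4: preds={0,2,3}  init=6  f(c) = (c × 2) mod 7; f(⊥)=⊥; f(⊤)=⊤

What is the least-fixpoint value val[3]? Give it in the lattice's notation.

Trace (9 dequeues):
  [1] u=0 | in 2 | out ⊤ | prev 2 | push {}
  [2] u=1 | in ⊤ | out ⊤ | prev ⊥ | push {0}
  [3] u=2 | in ⊤ | out ⊤ | prev 2 | push {1}
  [4] u=3 | in ⊤ | out ⊤ | prev 2 | push {2}
  [5] u=4 | in ⊤ | out ⊤ | prev 6 | push {3}
  [6] u=0 | in ⊤ | out ⊤ | ==
  [7] u=1 | in ⊤ | out ⊤ | ==
  [8] u=2 | in ⊤ | out ⊤ | ==
  [9] u=3 | in ⊤ | out ⊤ | ==

Converged values:
  [0] ⊤
  [1] ⊤
  [2] ⊤
  [3] ⊤
  [4] ⊤

⊤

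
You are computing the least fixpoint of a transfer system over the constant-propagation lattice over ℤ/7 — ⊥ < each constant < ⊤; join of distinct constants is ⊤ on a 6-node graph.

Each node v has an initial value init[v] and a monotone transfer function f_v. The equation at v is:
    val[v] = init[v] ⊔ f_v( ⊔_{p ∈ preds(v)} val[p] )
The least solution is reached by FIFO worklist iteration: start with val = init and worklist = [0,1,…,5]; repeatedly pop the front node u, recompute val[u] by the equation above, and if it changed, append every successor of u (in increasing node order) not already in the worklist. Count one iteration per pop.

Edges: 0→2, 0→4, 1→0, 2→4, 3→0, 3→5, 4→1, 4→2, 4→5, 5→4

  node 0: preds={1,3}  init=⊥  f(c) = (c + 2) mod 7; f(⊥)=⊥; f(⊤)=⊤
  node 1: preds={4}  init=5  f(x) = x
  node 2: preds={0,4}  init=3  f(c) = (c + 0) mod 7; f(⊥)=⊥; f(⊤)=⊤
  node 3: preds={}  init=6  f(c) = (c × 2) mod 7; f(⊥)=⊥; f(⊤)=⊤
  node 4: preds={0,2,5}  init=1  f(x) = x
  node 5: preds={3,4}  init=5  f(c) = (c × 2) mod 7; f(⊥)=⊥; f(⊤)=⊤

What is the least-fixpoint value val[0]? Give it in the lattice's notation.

Iteration log — 10 steps:
  step 1. node 0  ⊔preds=⊤  new=⊤  old=⊥  +wl: 
  step 2. node 1  ⊔preds=1  new=⊤  old=5  +wl: 0
  step 3. node 2  ⊔preds=⊤  new=⊤  old=3  +wl: 
  step 4. node 3  ⊔preds=⊥  new=6  stable
  step 5. node 4  ⊔preds=⊤  new=⊤  old=1  +wl: 1,2
  step 6. node 5  ⊔preds=⊤  new=⊤  old=5  +wl: 4
  step 7. node 0  ⊔preds=⊤  new=⊤  stable
  step 8. node 1  ⊔preds=⊤  new=⊤  stable
  step 9. node 2  ⊔preds=⊤  new=⊤  stable
  step 10. node 4  ⊔preds=⊤  new=⊤  stable

Least fixpoint reached:
  node 0: ⊤
  node 1: ⊤
  node 2: ⊤
  node 3: 6
  node 4: ⊤
  node 5: ⊤

⊤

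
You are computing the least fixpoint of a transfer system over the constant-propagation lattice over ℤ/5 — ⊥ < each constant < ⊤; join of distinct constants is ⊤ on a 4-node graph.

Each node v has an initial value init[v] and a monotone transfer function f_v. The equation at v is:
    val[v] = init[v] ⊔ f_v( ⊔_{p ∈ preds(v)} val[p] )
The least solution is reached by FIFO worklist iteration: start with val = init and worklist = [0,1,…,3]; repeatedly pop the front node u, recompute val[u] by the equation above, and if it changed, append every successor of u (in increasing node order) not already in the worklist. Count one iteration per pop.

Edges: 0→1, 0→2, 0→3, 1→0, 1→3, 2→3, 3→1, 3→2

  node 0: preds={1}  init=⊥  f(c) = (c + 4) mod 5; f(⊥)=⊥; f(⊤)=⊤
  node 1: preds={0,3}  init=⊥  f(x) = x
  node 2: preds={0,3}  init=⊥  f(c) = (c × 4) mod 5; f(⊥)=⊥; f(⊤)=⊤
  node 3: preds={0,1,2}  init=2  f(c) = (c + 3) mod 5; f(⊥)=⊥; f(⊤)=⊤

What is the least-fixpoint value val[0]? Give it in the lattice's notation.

Iteration log — 12 steps:
  step 1. node 0  ⊔preds=⊥  new=⊥  stable
  step 2. node 1  ⊔preds=2  new=2  old=⊥  +wl: 0
  step 3. node 2  ⊔preds=2  new=3  old=⊥  +wl: 
  step 4. node 3  ⊔preds=⊤  new=⊤  old=2  +wl: 1,2
  step 5. node 0  ⊔preds=2  new=1  old=⊥  +wl: 3
  step 6. node 1  ⊔preds=⊤  new=⊤  old=2  +wl: 0
  step 7. node 2  ⊔preds=⊤  new=⊤  old=3  +wl: 
  step 8. node 3  ⊔preds=⊤  new=⊤  stable
  step 9. node 0  ⊔preds=⊤  new=⊤  old=1  +wl: 1,2,3
  step 10. node 1  ⊔preds=⊤  new=⊤  stable
  step 11. node 2  ⊔preds=⊤  new=⊤  stable
  step 12. node 3  ⊔preds=⊤  new=⊤  stable

Least fixpoint reached:
  node 0: ⊤
  node 1: ⊤
  node 2: ⊤
  node 3: ⊤

⊤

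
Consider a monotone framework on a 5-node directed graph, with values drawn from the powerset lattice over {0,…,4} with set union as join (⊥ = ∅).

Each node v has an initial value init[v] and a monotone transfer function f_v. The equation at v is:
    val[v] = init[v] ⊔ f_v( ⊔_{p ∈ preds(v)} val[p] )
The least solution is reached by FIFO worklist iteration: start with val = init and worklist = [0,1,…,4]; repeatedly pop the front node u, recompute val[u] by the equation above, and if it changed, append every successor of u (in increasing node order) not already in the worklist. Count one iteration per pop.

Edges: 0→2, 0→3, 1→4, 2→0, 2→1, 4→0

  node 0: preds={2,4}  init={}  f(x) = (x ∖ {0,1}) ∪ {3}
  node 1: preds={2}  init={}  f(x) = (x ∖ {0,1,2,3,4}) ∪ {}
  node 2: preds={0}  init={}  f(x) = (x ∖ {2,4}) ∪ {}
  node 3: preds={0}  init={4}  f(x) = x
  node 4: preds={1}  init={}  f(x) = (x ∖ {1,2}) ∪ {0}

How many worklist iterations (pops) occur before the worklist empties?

Trace (7 dequeues):
  [1] u=0 | in {} | out {3} | prev {} | push {}
  [2] u=1 | in {} | out {} | ==
  [3] u=2 | in {3} | out {3} | prev {} | push {0,1}
  [4] u=3 | in {3} | out {3,4} | prev {4} | push {}
  [5] u=4 | in {} | out {0} | prev {} | push {}
  [6] u=0 | in {0,3} | out {3} | ==
  [7] u=1 | in {3} | out {} | ==

Converged values:
  [0] {3}
  [1] {}
  [2] {3}
  [3] {3,4}
  [4] {0}

7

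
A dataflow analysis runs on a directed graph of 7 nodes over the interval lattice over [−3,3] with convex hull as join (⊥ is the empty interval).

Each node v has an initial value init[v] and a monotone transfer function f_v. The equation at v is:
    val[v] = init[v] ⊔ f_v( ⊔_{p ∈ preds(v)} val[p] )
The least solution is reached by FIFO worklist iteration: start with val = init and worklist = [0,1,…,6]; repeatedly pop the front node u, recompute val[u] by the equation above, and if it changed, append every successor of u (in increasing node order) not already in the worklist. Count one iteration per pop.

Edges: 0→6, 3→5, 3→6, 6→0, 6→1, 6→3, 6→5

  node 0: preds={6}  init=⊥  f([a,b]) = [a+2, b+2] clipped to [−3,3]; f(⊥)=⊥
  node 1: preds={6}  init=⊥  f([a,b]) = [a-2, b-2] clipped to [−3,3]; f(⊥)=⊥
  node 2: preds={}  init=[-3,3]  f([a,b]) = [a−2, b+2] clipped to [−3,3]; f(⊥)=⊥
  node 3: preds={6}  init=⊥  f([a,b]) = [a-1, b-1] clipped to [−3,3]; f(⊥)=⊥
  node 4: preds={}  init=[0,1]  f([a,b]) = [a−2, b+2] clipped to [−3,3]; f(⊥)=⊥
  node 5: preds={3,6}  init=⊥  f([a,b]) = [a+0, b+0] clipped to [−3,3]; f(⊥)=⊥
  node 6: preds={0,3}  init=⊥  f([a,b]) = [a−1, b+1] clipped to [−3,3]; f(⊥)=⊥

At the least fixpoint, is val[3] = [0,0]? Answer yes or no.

no

Iteration log — 7 steps:
  step 1. node 0  ⊔preds=⊥  new=⊥  stable
  step 2. node 1  ⊔preds=⊥  new=⊥  stable
  step 3. node 2  ⊔preds=⊥  new=[-3,3]  stable
  step 4. node 3  ⊔preds=⊥  new=⊥  stable
  step 5. node 4  ⊔preds=⊥  new=[0,1]  stable
  step 6. node 5  ⊔preds=⊥  new=⊥  stable
  step 7. node 6  ⊔preds=⊥  new=⊥  stable

Least fixpoint reached:
  node 0: ⊥
  node 1: ⊥
  node 2: [-3,3]
  node 3: ⊥
  node 4: [0,1]
  node 5: ⊥
  node 6: ⊥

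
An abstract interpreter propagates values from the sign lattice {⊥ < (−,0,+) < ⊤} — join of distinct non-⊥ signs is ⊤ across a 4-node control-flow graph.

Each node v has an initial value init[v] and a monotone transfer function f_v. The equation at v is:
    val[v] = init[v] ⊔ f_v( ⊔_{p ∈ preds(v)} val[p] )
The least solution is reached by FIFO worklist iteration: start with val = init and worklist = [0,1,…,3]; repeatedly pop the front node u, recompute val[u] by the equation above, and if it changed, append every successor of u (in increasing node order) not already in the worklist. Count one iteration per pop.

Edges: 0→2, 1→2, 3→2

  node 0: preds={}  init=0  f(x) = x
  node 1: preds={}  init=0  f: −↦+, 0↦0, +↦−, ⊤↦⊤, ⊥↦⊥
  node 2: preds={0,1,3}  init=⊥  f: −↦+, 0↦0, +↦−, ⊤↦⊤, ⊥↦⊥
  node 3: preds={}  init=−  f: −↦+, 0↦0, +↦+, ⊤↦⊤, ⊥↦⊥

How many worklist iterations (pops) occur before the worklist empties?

Worklist (4 pops):
  #1 pop 0: in=⊥ → 0 (no change)
  #2 pop 1: in=⊥ → 0 (no change)
  #3 pop 2: in=⊤ → ⊤ (was ⊥); enqueue []
  #4 pop 3: in=⊥ → − (no change)

Fixpoint:
  val[0] = 0
  val[1] = 0
  val[2] = ⊤
  val[3] = −

4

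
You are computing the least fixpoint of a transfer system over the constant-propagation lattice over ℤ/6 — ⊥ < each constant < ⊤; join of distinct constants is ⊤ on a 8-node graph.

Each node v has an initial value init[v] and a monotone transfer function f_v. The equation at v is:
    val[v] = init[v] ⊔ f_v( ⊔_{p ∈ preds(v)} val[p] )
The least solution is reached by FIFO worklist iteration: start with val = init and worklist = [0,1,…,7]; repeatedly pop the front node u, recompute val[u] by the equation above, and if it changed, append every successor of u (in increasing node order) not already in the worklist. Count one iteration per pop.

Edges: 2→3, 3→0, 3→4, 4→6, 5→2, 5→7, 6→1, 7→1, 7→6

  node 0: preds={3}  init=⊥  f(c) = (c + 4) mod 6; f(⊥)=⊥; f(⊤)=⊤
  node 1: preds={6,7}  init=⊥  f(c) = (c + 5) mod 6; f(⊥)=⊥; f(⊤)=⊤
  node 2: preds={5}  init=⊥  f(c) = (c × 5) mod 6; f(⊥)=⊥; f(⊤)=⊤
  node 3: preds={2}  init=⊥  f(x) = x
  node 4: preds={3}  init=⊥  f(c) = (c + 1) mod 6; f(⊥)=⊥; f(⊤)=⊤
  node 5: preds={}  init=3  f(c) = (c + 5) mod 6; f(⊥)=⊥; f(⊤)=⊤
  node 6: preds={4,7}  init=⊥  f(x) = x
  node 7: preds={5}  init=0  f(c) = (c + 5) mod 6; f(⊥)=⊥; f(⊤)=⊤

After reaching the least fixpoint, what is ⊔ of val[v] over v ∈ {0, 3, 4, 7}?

⊤

Trace (11 dequeues):
  [1] u=0 | in ⊥ | out ⊥ | ==
  [2] u=1 | in 0 | out 5 | prev ⊥ | push {}
  [3] u=2 | in 3 | out 3 | prev ⊥ | push {}
  [4] u=3 | in 3 | out 3 | prev ⊥ | push {0}
  [5] u=4 | in 3 | out 4 | prev ⊥ | push {}
  [6] u=5 | in ⊥ | out 3 | ==
  [7] u=6 | in ⊤ | out ⊤ | prev ⊥ | push {1}
  [8] u=7 | in 3 | out ⊤ | prev 0 | push {6}
  [9] u=0 | in 3 | out 1 | prev ⊥ | push {}
  [10] u=1 | in ⊤ | out ⊤ | prev 5 | push {}
  [11] u=6 | in ⊤ | out ⊤ | ==

Converged values:
  [0] 1
  [1] ⊤
  [2] 3
  [3] 3
  [4] 4
  [5] 3
  [6] ⊤
  [7] ⊤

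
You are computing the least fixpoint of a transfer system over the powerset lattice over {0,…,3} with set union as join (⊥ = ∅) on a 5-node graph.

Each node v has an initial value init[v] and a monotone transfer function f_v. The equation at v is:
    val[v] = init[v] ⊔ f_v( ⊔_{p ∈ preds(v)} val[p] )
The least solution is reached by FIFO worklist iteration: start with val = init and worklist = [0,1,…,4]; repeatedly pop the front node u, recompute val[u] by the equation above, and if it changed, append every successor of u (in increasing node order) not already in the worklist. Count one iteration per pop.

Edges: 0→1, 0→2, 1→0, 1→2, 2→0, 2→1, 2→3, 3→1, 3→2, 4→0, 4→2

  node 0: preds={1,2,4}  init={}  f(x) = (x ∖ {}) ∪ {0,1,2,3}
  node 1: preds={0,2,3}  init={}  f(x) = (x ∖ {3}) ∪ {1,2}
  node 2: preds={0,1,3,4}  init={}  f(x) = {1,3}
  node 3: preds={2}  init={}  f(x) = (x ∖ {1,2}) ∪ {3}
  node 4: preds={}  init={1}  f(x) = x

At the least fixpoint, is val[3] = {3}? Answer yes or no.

yes

Trace (8 dequeues):
  [1] u=0 | in {1} | out {0,1,2,3} | prev {} | push {}
  [2] u=1 | in {0,1,2,3} | out {0,1,2} | prev {} | push {0}
  [3] u=2 | in {0,1,2,3} | out {1,3} | prev {} | push {1}
  [4] u=3 | in {1,3} | out {3} | prev {} | push {2}
  [5] u=4 | in {} | out {1} | ==
  [6] u=0 | in {0,1,2,3} | out {0,1,2,3} | ==
  [7] u=1 | in {0,1,2,3} | out {0,1,2} | ==
  [8] u=2 | in {0,1,2,3} | out {1,3} | ==

Converged values:
  [0] {0,1,2,3}
  [1] {0,1,2}
  [2] {1,3}
  [3] {3}
  [4] {1}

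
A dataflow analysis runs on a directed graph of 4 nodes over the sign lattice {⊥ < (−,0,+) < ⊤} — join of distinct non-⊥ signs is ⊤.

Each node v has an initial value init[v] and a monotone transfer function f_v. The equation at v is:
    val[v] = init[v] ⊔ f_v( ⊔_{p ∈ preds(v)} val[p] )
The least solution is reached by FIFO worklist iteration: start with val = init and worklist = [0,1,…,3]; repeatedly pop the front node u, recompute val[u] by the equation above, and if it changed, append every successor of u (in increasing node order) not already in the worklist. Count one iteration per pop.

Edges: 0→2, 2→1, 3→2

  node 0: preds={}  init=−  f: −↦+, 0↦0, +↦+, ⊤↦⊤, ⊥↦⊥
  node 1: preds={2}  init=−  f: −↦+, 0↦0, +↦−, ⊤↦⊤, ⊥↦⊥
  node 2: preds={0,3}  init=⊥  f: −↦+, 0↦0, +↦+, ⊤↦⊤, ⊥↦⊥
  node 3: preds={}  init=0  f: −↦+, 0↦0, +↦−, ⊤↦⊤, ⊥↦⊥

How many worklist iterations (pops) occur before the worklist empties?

Iteration log — 5 steps:
  step 1. node 0  ⊔preds=⊥  new=−  stable
  step 2. node 1  ⊔preds=⊥  new=−  stable
  step 3. node 2  ⊔preds=⊤  new=⊤  old=⊥  +wl: 1
  step 4. node 3  ⊔preds=⊥  new=0  stable
  step 5. node 1  ⊔preds=⊤  new=⊤  old=−  +wl: 

Least fixpoint reached:
  node 0: −
  node 1: ⊤
  node 2: ⊤
  node 3: 0

5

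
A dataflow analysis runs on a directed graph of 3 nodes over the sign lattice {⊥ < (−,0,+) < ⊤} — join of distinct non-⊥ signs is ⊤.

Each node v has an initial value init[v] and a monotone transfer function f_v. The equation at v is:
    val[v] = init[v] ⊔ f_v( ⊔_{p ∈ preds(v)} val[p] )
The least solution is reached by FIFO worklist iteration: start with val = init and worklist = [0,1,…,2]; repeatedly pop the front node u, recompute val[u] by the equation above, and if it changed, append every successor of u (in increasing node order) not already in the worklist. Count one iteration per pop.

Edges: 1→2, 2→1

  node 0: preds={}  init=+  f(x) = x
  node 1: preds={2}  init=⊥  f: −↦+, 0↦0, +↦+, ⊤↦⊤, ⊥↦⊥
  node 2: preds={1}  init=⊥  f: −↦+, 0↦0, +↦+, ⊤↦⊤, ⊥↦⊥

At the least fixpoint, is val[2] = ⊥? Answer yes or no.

yes

Worklist (3 pops):
  #1 pop 0: in=⊥ → + (no change)
  #2 pop 1: in=⊥ → ⊥ (no change)
  #3 pop 2: in=⊥ → ⊥ (no change)

Fixpoint:
  val[0] = +
  val[1] = ⊥
  val[2] = ⊥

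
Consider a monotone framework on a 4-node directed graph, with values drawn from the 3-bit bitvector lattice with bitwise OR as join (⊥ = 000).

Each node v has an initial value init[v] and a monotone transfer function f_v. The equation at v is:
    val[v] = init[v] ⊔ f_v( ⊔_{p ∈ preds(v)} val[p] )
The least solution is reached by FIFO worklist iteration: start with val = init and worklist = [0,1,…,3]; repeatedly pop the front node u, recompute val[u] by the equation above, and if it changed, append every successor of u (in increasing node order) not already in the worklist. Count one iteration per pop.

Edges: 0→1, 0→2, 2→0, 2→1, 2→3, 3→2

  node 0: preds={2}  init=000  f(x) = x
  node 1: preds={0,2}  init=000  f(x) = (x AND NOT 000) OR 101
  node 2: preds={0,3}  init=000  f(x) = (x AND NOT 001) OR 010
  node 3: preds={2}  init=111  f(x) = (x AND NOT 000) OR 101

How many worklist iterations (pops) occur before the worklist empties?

Trace (7 dequeues):
  [1] u=0 | in 000 | out 000 | ==
  [2] u=1 | in 000 | out 101 | prev 000 | push {}
  [3] u=2 | in 111 | out 110 | prev 000 | push {0,1}
  [4] u=3 | in 110 | out 111 | ==
  [5] u=0 | in 110 | out 110 | prev 000 | push {2}
  [6] u=1 | in 110 | out 111 | prev 101 | push {}
  [7] u=2 | in 111 | out 110 | ==

Converged values:
  [0] 110
  [1] 111
  [2] 110
  [3] 111

7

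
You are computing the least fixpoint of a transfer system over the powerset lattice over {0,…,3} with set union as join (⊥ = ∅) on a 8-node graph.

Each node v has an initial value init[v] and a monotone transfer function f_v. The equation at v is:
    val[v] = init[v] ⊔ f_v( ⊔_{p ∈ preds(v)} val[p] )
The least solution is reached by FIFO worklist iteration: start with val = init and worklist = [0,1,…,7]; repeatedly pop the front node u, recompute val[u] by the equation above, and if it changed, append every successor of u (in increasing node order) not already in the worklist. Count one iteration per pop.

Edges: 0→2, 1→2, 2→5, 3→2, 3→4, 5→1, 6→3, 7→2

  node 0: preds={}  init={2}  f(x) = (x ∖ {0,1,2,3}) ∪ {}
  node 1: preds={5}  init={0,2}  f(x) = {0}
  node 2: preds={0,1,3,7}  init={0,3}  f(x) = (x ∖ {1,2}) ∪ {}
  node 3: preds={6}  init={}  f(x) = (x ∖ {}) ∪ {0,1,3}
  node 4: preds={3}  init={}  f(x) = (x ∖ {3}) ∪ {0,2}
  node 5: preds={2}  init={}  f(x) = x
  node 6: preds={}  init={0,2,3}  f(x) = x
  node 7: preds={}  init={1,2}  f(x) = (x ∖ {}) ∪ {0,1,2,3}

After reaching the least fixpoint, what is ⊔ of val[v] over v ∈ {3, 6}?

{0,1,2,3}

Trace (10 dequeues):
  [1] u=0 | in {} | out {2} | ==
  [2] u=1 | in {} | out {0,2} | ==
  [3] u=2 | in {0,1,2} | out {0,3} | ==
  [4] u=3 | in {0,2,3} | out {0,1,2,3} | prev {} | push {2}
  [5] u=4 | in {0,1,2,3} | out {0,1,2} | prev {} | push {}
  [6] u=5 | in {0,3} | out {0,3} | prev {} | push {1}
  [7] u=6 | in {} | out {0,2,3} | ==
  [8] u=7 | in {} | out {0,1,2,3} | prev {1,2} | push {}
  [9] u=2 | in {0,1,2,3} | out {0,3} | ==
  [10] u=1 | in {0,3} | out {0,2} | ==

Converged values:
  [0] {2}
  [1] {0,2}
  [2] {0,3}
  [3] {0,1,2,3}
  [4] {0,1,2}
  [5] {0,3}
  [6] {0,2,3}
  [7] {0,1,2,3}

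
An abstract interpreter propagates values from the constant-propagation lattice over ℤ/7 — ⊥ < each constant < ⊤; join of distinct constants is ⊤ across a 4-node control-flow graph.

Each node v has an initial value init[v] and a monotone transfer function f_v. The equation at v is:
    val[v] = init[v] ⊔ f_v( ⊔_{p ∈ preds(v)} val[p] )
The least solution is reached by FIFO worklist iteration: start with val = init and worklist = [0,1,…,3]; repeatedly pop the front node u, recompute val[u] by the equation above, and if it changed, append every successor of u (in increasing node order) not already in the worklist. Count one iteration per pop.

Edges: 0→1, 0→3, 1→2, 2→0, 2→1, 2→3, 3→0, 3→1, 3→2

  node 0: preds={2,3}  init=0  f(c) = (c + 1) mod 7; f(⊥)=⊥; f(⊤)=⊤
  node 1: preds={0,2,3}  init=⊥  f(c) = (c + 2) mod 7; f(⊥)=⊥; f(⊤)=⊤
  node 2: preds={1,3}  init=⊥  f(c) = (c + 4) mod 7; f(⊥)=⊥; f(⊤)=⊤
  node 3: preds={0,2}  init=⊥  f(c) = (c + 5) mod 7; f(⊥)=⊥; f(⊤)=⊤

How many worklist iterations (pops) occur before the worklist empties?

Worklist (10 pops):
  #1 pop 0: in=⊥ → 0 (no change)
  #2 pop 1: in=0 → 2 (was ⊥); enqueue []
  #3 pop 2: in=2 → 6 (was ⊥); enqueue [0,1]
  #4 pop 3: in=⊤ → ⊤ (was ⊥); enqueue [2]
  #5 pop 0: in=⊤ → ⊤ (was 0); enqueue [3]
  #6 pop 1: in=⊤ → ⊤ (was 2); enqueue []
  #7 pop 2: in=⊤ → ⊤ (was 6); enqueue [0,1]
  #8 pop 3: in=⊤ → ⊤ (no change)
  #9 pop 0: in=⊤ → ⊤ (no change)
  #10 pop 1: in=⊤ → ⊤ (no change)

Fixpoint:
  val[0] = ⊤
  val[1] = ⊤
  val[2] = ⊤
  val[3] = ⊤

10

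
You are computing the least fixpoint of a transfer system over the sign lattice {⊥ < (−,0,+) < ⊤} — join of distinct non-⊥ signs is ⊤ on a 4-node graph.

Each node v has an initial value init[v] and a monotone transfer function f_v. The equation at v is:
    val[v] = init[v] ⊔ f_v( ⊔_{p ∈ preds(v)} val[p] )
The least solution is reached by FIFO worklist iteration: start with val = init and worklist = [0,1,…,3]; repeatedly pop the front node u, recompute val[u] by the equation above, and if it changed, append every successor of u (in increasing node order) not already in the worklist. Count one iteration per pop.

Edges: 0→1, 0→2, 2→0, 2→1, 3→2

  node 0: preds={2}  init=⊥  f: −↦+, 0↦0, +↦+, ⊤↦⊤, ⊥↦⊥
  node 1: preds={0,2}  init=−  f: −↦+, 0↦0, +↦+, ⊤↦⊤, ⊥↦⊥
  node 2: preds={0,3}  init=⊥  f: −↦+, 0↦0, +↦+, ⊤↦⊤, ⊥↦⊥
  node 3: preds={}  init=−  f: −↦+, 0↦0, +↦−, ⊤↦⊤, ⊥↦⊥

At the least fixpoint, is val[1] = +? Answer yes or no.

Iteration log — 10 steps:
  step 1. node 0  ⊔preds=⊥  new=⊥  stable
  step 2. node 1  ⊔preds=⊥  new=−  stable
  step 3. node 2  ⊔preds=−  new=+  old=⊥  +wl: 0,1
  step 4. node 3  ⊔preds=⊥  new=−  stable
  step 5. node 0  ⊔preds=+  new=+  old=⊥  +wl: 2
  step 6. node 1  ⊔preds=+  new=⊤  old=−  +wl: 
  step 7. node 2  ⊔preds=⊤  new=⊤  old=+  +wl: 0,1
  step 8. node 0  ⊔preds=⊤  new=⊤  old=+  +wl: 2
  step 9. node 1  ⊔preds=⊤  new=⊤  stable
  step 10. node 2  ⊔preds=⊤  new=⊤  stable

Least fixpoint reached:
  node 0: ⊤
  node 1: ⊤
  node 2: ⊤
  node 3: −

no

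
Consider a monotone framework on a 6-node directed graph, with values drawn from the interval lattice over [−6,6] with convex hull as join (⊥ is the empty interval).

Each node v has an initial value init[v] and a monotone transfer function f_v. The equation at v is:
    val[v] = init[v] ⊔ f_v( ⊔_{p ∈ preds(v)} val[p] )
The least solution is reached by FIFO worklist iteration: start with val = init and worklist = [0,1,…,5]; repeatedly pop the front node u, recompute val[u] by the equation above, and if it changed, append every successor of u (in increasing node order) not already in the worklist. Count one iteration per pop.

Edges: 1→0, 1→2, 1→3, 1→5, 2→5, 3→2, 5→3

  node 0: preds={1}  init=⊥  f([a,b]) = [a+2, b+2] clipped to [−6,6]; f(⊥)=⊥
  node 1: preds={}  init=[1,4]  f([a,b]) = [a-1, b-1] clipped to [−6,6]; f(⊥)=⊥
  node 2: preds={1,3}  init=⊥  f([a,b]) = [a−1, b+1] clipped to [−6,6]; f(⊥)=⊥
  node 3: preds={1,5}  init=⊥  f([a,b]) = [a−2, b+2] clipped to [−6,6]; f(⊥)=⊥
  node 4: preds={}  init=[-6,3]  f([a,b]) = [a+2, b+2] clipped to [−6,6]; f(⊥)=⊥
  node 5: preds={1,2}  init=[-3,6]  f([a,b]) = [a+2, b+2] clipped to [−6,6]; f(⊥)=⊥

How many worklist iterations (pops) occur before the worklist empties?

10

Trace (10 dequeues):
  [1] u=0 | in [1,4] | out [3,6] | prev ⊥ | push {}
  [2] u=1 | in ⊥ | out [1,4] | ==
  [3] u=2 | in [1,4] | out [0,5] | prev ⊥ | push {}
  [4] u=3 | in [-3,6] | out [-5,6] | prev ⊥ | push {2}
  [5] u=4 | in ⊥ | out [-6,3] | ==
  [6] u=5 | in [0,5] | out [-3,6] | ==
  [7] u=2 | in [-5,6] | out [-6,6] | prev [0,5] | push {5}
  [8] u=5 | in [-6,6] | out [-4,6] | prev [-3,6] | push {3}
  [9] u=3 | in [-4,6] | out [-6,6] | prev [-5,6] | push {2}
  [10] u=2 | in [-6,6] | out [-6,6] | ==

Converged values:
  [0] [3,6]
  [1] [1,4]
  [2] [-6,6]
  [3] [-6,6]
  [4] [-6,3]
  [5] [-4,6]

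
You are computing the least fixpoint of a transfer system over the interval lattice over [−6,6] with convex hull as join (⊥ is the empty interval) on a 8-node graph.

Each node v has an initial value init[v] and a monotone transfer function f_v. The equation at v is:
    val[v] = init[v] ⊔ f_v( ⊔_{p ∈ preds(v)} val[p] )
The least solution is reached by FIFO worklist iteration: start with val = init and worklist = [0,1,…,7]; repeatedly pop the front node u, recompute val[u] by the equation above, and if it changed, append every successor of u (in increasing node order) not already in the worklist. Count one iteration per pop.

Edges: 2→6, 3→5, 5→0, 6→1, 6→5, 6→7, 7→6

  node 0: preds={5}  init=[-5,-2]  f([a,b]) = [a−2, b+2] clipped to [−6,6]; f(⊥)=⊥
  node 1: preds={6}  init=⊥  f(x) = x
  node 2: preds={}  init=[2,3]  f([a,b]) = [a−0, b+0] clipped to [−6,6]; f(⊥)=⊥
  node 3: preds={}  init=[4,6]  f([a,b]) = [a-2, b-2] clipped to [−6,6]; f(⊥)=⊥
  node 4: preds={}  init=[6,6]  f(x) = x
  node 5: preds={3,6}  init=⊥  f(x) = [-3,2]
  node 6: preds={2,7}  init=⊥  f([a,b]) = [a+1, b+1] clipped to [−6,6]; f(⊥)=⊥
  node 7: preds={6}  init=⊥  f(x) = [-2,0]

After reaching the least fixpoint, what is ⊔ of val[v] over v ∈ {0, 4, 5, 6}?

[-5,6]

Worklist (15 pops):
  #1 pop 0: in=⊥ → [-5,-2] (no change)
  #2 pop 1: in=⊥ → ⊥ (no change)
  #3 pop 2: in=⊥ → [2,3] (no change)
  #4 pop 3: in=⊥ → [4,6] (no change)
  #5 pop 4: in=⊥ → [6,6] (no change)
  #6 pop 5: in=[4,6] → [-3,2] (was ⊥); enqueue [0]
  #7 pop 6: in=[2,3] → [3,4] (was ⊥); enqueue [1,5]
  #8 pop 7: in=[3,4] → [-2,0] (was ⊥); enqueue [6]
  #9 pop 0: in=[-3,2] → [-5,4] (was [-5,-2]); enqueue []
  #10 pop 1: in=[3,4] → [3,4] (was ⊥); enqueue []
  #11 pop 5: in=[3,6] → [-3,2] (no change)
  #12 pop 6: in=[-2,3] → [-1,4] (was [3,4]); enqueue [1,5,7]
  #13 pop 1: in=[-1,4] → [-1,4] (was [3,4]); enqueue []
  #14 pop 5: in=[-1,6] → [-3,2] (no change)
  #15 pop 7: in=[-1,4] → [-2,0] (no change)

Fixpoint:
  val[0] = [-5,4]
  val[1] = [-1,4]
  val[2] = [2,3]
  val[3] = [4,6]
  val[4] = [6,6]
  val[5] = [-3,2]
  val[6] = [-1,4]
  val[7] = [-2,0]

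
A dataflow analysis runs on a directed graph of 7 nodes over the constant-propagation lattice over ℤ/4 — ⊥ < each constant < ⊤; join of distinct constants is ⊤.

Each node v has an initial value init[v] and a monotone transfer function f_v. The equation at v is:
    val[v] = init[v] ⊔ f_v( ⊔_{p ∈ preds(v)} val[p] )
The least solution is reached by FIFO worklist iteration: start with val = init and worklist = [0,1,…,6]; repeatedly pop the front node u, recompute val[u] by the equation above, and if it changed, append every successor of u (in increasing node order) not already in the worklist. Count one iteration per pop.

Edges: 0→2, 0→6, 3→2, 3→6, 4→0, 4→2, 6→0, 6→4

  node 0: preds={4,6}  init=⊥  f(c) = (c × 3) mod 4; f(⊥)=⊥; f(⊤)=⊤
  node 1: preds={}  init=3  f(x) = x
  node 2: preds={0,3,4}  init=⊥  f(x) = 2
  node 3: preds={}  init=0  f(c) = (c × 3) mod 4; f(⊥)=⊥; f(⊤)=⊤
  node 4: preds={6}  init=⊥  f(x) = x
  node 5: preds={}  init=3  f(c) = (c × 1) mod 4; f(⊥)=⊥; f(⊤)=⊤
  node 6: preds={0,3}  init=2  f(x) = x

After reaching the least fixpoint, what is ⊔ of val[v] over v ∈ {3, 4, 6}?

⊤

Worklist (13 pops):
  #1 pop 0: in=2 → 2 (was ⊥); enqueue []
  #2 pop 1: in=⊥ → 3 (no change)
  #3 pop 2: in=⊤ → 2 (was ⊥); enqueue []
  #4 pop 3: in=⊥ → 0 (no change)
  #5 pop 4: in=2 → 2 (was ⊥); enqueue [0,2]
  #6 pop 5: in=⊥ → 3 (no change)
  #7 pop 6: in=⊤ → ⊤ (was 2); enqueue [4]
  #8 pop 0: in=⊤ → ⊤ (was 2); enqueue [6]
  #9 pop 2: in=⊤ → 2 (no change)
  #10 pop 4: in=⊤ → ⊤ (was 2); enqueue [0,2]
  #11 pop 6: in=⊤ → ⊤ (no change)
  #12 pop 0: in=⊤ → ⊤ (no change)
  #13 pop 2: in=⊤ → 2 (no change)

Fixpoint:
  val[0] = ⊤
  val[1] = 3
  val[2] = 2
  val[3] = 0
  val[4] = ⊤
  val[5] = 3
  val[6] = ⊤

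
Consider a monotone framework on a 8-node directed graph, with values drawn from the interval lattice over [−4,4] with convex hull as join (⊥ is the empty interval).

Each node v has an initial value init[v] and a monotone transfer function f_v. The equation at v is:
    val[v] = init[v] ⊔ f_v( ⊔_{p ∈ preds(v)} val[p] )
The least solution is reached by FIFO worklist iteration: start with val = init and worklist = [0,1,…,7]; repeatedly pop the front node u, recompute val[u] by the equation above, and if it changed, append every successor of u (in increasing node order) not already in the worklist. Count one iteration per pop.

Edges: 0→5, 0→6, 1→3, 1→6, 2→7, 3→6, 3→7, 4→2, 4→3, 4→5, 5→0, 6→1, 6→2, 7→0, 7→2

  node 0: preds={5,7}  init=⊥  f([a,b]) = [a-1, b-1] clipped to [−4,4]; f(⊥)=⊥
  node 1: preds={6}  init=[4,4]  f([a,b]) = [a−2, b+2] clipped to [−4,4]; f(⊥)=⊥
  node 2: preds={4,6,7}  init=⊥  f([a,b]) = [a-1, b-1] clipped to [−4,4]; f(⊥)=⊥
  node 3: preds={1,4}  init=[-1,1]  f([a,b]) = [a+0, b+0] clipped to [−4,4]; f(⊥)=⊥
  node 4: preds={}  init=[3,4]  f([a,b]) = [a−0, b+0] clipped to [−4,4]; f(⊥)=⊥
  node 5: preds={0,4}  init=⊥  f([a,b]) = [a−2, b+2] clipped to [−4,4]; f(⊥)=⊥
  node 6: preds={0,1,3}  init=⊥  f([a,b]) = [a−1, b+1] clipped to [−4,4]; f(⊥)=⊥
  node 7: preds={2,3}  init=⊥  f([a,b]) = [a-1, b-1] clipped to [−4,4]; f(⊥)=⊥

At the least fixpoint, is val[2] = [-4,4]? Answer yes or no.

no

Trace (21 dequeues):
  [1] u=0 | in ⊥ | out ⊥ | ==
  [2] u=1 | in ⊥ | out [4,4] | ==
  [3] u=2 | in [3,4] | out [2,3] | prev ⊥ | push {}
  [4] u=3 | in [3,4] | out [-1,4] | prev [-1,1] | push {}
  [5] u=4 | in ⊥ | out [3,4] | ==
  [6] u=5 | in [3,4] | out [1,4] | prev ⊥ | push {0}
  [7] u=6 | in [-1,4] | out [-2,4] | prev ⊥ | push {1,2}
  [8] u=7 | in [-1,4] | out [-2,3] | prev ⊥ | push {}
  [9] u=0 | in [-2,4] | out [-3,3] | prev ⊥ | push {5,6}
  [10] u=1 | in [-2,4] | out [-4,4] | prev [4,4] | push {3}
  [11] u=2 | in [-2,4] | out [-3,3] | prev [2,3] | push {7}
  [12] u=5 | in [-3,4] | out [-4,4] | prev [1,4] | push {0}
  [13] u=6 | in [-4,4] | out [-4,4] | prev [-2,4] | push {1,2}
  [14] u=3 | in [-4,4] | out [-4,4] | prev [-1,4] | push {6}
  [15] u=7 | in [-4,4] | out [-4,3] | prev [-2,3] | push {}
  [16] u=0 | in [-4,4] | out [-4,3] | prev [-3,3] | push {5}
  [17] u=1 | in [-4,4] | out [-4,4] | ==
  [18] u=2 | in [-4,4] | out [-4,3] | prev [-3,3] | push {7}
  [19] u=6 | in [-4,4] | out [-4,4] | ==
  [20] u=5 | in [-4,4] | out [-4,4] | ==
  [21] u=7 | in [-4,4] | out [-4,3] | ==

Converged values:
  [0] [-4,3]
  [1] [-4,4]
  [2] [-4,3]
  [3] [-4,4]
  [4] [3,4]
  [5] [-4,4]
  [6] [-4,4]
  [7] [-4,3]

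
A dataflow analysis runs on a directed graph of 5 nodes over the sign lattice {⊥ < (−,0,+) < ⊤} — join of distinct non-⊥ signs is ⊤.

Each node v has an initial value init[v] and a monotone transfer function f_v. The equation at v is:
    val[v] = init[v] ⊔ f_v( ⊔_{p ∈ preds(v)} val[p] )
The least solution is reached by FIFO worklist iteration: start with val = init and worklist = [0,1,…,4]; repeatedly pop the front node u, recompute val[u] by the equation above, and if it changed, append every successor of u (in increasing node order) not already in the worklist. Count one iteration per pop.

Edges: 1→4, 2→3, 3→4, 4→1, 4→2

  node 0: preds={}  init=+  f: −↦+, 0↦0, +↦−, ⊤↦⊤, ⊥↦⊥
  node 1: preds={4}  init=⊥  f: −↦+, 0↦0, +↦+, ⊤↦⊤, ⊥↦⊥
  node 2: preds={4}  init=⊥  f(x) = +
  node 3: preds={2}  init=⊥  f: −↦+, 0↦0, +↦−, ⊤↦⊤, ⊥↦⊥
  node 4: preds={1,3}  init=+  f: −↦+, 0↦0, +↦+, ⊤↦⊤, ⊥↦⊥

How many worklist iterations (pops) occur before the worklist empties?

Trace (8 dequeues):
  [1] u=0 | in ⊥ | out + | ==
  [2] u=1 | in + | out + | prev ⊥ | push {}
  [3] u=2 | in + | out + | prev ⊥ | push {}
  [4] u=3 | in + | out − | prev ⊥ | push {}
  [5] u=4 | in ⊤ | out ⊤ | prev + | push {1,2}
  [6] u=1 | in ⊤ | out ⊤ | prev + | push {4}
  [7] u=2 | in ⊤ | out + | ==
  [8] u=4 | in ⊤ | out ⊤ | ==

Converged values:
  [0] +
  [1] ⊤
  [2] +
  [3] −
  [4] ⊤

8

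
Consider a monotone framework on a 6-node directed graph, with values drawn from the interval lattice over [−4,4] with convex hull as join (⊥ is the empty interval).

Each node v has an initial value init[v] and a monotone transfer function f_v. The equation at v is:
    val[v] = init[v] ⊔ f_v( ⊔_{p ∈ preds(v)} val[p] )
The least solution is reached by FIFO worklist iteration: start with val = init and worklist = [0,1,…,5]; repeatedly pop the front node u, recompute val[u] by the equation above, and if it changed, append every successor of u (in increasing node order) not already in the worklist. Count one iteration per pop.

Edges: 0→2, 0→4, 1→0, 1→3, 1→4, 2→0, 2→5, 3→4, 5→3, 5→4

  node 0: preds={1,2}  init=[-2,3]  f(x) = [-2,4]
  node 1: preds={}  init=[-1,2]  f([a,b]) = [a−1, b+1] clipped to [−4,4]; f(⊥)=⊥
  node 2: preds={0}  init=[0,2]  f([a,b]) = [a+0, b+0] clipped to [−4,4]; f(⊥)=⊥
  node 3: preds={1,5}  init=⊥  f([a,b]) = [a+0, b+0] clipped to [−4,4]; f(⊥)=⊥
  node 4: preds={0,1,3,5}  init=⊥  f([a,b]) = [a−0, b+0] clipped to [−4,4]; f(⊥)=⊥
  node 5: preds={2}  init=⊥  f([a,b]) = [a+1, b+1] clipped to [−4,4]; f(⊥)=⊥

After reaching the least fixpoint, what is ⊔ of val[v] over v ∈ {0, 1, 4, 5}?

Worklist (9 pops):
  #1 pop 0: in=[-1,2] → [-2,4] (was [-2,3]); enqueue []
  #2 pop 1: in=⊥ → [-1,2] (no change)
  #3 pop 2: in=[-2,4] → [-2,4] (was [0,2]); enqueue [0]
  #4 pop 3: in=[-1,2] → [-1,2] (was ⊥); enqueue []
  #5 pop 4: in=[-2,4] → [-2,4] (was ⊥); enqueue []
  #6 pop 5: in=[-2,4] → [-1,4] (was ⊥); enqueue [3,4]
  #7 pop 0: in=[-2,4] → [-2,4] (no change)
  #8 pop 3: in=[-1,4] → [-1,4] (was [-1,2]); enqueue []
  #9 pop 4: in=[-2,4] → [-2,4] (no change)

Fixpoint:
  val[0] = [-2,4]
  val[1] = [-1,2]
  val[2] = [-2,4]
  val[3] = [-1,4]
  val[4] = [-2,4]
  val[5] = [-1,4]

[-2,4]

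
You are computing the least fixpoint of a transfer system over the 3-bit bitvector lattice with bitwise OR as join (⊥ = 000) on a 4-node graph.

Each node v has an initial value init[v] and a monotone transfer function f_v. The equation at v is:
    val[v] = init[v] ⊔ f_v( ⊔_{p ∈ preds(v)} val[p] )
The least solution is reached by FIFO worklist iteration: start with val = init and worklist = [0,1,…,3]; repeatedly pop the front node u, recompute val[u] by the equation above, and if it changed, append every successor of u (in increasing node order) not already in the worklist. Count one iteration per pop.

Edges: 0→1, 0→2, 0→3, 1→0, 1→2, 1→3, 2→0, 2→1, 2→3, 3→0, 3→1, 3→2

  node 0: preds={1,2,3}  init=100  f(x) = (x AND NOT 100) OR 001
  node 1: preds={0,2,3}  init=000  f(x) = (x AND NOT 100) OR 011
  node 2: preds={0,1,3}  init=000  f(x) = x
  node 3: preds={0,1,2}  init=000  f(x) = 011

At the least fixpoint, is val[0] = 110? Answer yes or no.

no

Iteration log — 8 steps:
  step 1. node 0  ⊔preds=000  new=101  old=100  +wl: 
  step 2. node 1  ⊔preds=101  new=011  old=000  +wl: 0
  step 3. node 2  ⊔preds=111  new=111  old=000  +wl: 1
  step 4. node 3  ⊔preds=111  new=011  old=000  +wl: 2
  step 5. node 0  ⊔preds=111  new=111  old=101  +wl: 3
  step 6. node 1  ⊔preds=111  new=011  stable
  step 7. node 2  ⊔preds=111  new=111  stable
  step 8. node 3  ⊔preds=111  new=011  stable

Least fixpoint reached:
  node 0: 111
  node 1: 011
  node 2: 111
  node 3: 011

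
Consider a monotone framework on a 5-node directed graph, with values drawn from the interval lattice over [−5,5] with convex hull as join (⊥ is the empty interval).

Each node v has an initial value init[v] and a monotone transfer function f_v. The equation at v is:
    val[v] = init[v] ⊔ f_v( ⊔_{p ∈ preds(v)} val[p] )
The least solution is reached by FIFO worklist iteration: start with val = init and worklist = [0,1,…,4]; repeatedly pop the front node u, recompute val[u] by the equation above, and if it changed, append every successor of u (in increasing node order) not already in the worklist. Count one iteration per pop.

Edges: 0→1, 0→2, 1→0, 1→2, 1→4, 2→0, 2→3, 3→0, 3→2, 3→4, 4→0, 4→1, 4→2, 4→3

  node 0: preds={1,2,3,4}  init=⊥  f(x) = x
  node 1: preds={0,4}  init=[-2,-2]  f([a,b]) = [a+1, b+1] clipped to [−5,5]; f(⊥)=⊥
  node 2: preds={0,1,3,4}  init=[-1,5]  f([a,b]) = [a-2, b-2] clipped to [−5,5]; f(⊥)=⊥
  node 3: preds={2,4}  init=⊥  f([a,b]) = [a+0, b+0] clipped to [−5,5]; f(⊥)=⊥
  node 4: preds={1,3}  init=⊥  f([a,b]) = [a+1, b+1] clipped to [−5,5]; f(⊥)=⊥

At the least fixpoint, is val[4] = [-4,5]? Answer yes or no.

Worklist (17 pops):
  #1 pop 0: in=[-2,5] → [-2,5] (was ⊥); enqueue []
  #2 pop 1: in=[-2,5] → [-2,5] (was [-2,-2]); enqueue [0]
  #3 pop 2: in=[-2,5] → [-4,5] (was [-1,5]); enqueue []
  #4 pop 3: in=[-4,5] → [-4,5] (was ⊥); enqueue [2]
  #5 pop 4: in=[-4,5] → [-3,5] (was ⊥); enqueue [1,3]
  #6 pop 0: in=[-4,5] → [-4,5] (was [-2,5]); enqueue []
  #7 pop 2: in=[-4,5] → [-5,5] (was [-4,5]); enqueue [0]
  #8 pop 1: in=[-4,5] → [-3,5] (was [-2,5]); enqueue [2,4]
  #9 pop 3: in=[-5,5] → [-5,5] (was [-4,5]); enqueue []
  #10 pop 0: in=[-5,5] → [-5,5] (was [-4,5]); enqueue [1]
  #11 pop 2: in=[-5,5] → [-5,5] (no change)
  #12 pop 4: in=[-5,5] → [-4,5] (was [-3,5]); enqueue [0,2,3]
  #13 pop 1: in=[-5,5] → [-4,5] (was [-3,5]); enqueue [4]
  #14 pop 0: in=[-5,5] → [-5,5] (no change)
  #15 pop 2: in=[-5,5] → [-5,5] (no change)
  #16 pop 3: in=[-5,5] → [-5,5] (no change)
  #17 pop 4: in=[-5,5] → [-4,5] (no change)

Fixpoint:
  val[0] = [-5,5]
  val[1] = [-4,5]
  val[2] = [-5,5]
  val[3] = [-5,5]
  val[4] = [-4,5]

yes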